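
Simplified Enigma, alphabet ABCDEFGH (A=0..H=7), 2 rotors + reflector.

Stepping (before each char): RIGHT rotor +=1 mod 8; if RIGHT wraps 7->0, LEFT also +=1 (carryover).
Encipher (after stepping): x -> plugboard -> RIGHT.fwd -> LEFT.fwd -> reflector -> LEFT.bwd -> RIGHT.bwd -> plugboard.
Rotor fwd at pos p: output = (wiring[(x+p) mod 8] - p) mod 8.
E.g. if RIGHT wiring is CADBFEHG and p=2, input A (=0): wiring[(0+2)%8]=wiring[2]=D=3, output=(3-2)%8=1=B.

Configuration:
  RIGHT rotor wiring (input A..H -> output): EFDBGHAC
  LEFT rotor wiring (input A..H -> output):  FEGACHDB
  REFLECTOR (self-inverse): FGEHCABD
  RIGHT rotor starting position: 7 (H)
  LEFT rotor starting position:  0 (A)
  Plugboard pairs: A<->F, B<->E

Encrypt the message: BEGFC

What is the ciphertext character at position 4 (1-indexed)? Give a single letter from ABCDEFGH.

Char 1 ('B'): step: R->0, L->1 (L advanced); B->plug->E->R->G->L->A->refl->F->L'->B->R'->D->plug->D
Char 2 ('E'): step: R->1, L=1; E->plug->B->R->C->L->H->refl->D->L'->A->R'->C->plug->C
Char 3 ('G'): step: R->2, L=1; G->plug->G->R->C->L->H->refl->D->L'->A->R'->F->plug->A
Char 4 ('F'): step: R->3, L=1; F->plug->A->R->G->L->A->refl->F->L'->B->R'->F->plug->A

A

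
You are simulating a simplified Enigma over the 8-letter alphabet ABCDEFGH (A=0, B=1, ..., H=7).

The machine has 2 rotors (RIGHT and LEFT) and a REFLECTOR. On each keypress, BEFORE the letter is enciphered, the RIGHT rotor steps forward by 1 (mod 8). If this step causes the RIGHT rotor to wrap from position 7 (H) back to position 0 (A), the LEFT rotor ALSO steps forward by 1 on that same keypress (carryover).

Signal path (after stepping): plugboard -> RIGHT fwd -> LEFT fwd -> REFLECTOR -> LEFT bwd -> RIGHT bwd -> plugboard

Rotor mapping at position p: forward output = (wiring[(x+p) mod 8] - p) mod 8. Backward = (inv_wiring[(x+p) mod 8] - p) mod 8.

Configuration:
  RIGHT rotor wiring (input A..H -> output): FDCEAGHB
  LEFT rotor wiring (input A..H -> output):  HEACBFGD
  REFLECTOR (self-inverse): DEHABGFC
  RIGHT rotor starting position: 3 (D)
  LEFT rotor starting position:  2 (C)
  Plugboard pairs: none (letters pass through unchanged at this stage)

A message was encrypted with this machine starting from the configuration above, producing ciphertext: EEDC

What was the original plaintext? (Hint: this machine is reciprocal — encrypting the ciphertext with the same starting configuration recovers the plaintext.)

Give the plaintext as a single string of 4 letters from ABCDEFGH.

Answer: CDEE

Derivation:
Char 1 ('E'): step: R->4, L=2; E->plug->E->R->B->L->A->refl->D->L'->D->R'->C->plug->C
Char 2 ('E'): step: R->5, L=2; E->plug->E->R->G->L->F->refl->G->L'->A->R'->D->plug->D
Char 3 ('D'): step: R->6, L=2; D->plug->D->R->F->L->B->refl->E->L'->E->R'->E->plug->E
Char 4 ('C'): step: R->7, L=2; C->plug->C->R->E->L->E->refl->B->L'->F->R'->E->plug->E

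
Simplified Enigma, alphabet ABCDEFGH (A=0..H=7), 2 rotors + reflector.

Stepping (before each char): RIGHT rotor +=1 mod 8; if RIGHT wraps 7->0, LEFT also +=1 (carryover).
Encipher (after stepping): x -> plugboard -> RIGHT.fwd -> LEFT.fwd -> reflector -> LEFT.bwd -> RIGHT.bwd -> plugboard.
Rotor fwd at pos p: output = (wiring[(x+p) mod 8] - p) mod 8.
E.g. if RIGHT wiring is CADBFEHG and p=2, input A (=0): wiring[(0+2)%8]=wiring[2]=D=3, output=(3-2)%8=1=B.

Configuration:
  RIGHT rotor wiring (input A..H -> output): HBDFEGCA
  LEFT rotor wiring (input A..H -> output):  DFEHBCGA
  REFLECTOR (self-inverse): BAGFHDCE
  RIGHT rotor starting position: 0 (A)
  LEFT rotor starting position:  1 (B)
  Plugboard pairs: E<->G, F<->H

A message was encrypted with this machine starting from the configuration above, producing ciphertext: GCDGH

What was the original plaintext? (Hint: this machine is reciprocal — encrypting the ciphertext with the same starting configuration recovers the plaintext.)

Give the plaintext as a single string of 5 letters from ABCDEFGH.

Answer: HFADE

Derivation:
Char 1 ('G'): step: R->1, L=1; G->plug->E->R->F->L->F->refl->D->L'->B->R'->F->plug->H
Char 2 ('C'): step: R->2, L=1; C->plug->C->R->C->L->G->refl->C->L'->H->R'->H->plug->F
Char 3 ('D'): step: R->3, L=1; D->plug->D->R->H->L->C->refl->G->L'->C->R'->A->plug->A
Char 4 ('G'): step: R->4, L=1; G->plug->E->R->D->L->A->refl->B->L'->E->R'->D->plug->D
Char 5 ('H'): step: R->5, L=1; H->plug->F->R->G->L->H->refl->E->L'->A->R'->G->plug->E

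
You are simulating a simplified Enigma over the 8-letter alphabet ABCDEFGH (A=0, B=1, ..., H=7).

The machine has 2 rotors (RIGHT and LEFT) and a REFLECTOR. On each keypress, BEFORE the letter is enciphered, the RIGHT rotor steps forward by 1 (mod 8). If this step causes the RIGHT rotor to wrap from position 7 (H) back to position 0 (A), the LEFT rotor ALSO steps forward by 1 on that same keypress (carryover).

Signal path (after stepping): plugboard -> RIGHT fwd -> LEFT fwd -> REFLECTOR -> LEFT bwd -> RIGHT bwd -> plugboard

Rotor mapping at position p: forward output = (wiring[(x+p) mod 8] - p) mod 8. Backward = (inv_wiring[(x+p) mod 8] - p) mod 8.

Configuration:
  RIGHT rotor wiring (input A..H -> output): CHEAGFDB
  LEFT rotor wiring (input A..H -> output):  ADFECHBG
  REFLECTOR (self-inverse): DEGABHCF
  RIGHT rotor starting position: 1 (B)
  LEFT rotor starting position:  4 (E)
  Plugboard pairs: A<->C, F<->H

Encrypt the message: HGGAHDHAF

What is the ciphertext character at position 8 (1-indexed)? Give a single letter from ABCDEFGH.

Char 1 ('H'): step: R->2, L=4; H->plug->F->R->H->L->A->refl->D->L'->B->R'->E->plug->E
Char 2 ('G'): step: R->3, L=4; G->plug->G->R->E->L->E->refl->B->L'->G->R'->E->plug->E
Char 3 ('G'): step: R->4, L=4; G->plug->G->R->A->L->G->refl->C->L'->D->R'->F->plug->H
Char 4 ('A'): step: R->5, L=4; A->plug->C->R->E->L->E->refl->B->L'->G->R'->B->plug->B
Char 5 ('H'): step: R->6, L=4; H->plug->F->R->C->L->F->refl->H->L'->F->R'->A->plug->C
Char 6 ('D'): step: R->7, L=4; D->plug->D->R->F->L->H->refl->F->L'->C->R'->A->plug->C
Char 7 ('H'): step: R->0, L->5 (L advanced); H->plug->F->R->F->L->A->refl->D->L'->D->R'->G->plug->G
Char 8 ('A'): step: R->1, L=5; A->plug->C->R->H->L->F->refl->H->L'->G->R'->A->plug->C

C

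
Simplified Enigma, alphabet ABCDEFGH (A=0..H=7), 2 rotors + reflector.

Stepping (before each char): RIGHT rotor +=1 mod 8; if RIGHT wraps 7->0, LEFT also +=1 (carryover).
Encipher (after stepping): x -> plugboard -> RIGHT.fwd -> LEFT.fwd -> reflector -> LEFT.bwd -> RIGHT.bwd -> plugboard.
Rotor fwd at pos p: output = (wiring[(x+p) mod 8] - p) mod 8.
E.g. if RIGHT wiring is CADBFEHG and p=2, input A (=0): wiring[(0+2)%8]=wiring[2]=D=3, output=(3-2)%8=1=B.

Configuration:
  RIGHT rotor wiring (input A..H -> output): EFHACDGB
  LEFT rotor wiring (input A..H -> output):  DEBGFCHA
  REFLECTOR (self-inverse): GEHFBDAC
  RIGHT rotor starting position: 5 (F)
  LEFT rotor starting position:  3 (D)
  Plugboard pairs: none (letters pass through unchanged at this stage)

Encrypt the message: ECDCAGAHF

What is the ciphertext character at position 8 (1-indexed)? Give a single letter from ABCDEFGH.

Char 1 ('E'): step: R->6, L=3; E->plug->E->R->B->L->C->refl->H->L'->C->R'->F->plug->F
Char 2 ('C'): step: R->7, L=3; C->plug->C->R->G->L->B->refl->E->L'->D->R'->F->plug->F
Char 3 ('D'): step: R->0, L->4 (L advanced); D->plug->D->R->A->L->B->refl->E->L'->D->R'->F->plug->F
Char 4 ('C'): step: R->1, L=4; C->plug->C->R->H->L->C->refl->H->L'->E->R'->A->plug->A
Char 5 ('A'): step: R->2, L=4; A->plug->A->R->F->L->A->refl->G->L'->B->R'->D->plug->D
Char 6 ('G'): step: R->3, L=4; G->plug->G->R->C->L->D->refl->F->L'->G->R'->E->plug->E
Char 7 ('A'): step: R->4, L=4; A->plug->A->R->G->L->F->refl->D->L'->C->R'->C->plug->C
Char 8 ('H'): step: R->5, L=4; H->plug->H->R->F->L->A->refl->G->L'->B->R'->B->plug->B

B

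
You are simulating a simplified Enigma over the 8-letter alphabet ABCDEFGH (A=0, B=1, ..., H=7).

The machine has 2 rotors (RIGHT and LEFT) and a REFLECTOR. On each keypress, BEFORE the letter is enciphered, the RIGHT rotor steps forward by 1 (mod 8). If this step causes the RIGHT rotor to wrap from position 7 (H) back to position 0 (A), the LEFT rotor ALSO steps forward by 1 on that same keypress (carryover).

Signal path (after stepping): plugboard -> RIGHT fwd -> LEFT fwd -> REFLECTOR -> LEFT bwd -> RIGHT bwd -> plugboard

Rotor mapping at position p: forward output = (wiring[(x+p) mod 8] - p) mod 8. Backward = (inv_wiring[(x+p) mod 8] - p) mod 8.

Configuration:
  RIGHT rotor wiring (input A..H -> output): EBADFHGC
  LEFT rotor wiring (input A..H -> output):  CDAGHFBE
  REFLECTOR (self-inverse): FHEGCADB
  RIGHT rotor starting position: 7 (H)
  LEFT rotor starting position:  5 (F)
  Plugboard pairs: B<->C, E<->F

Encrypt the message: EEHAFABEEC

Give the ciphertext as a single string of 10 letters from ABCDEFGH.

Answer: GHAEAFGHHB

Derivation:
Char 1 ('E'): step: R->0, L->6 (L advanced); E->plug->F->R->H->L->H->refl->B->L'->G->R'->G->plug->G
Char 2 ('E'): step: R->1, L=6; E->plug->F->R->F->L->A->refl->F->L'->D->R'->H->plug->H
Char 3 ('H'): step: R->2, L=6; H->plug->H->R->H->L->H->refl->B->L'->G->R'->A->plug->A
Char 4 ('A'): step: R->3, L=6; A->plug->A->R->A->L->D->refl->G->L'->B->R'->F->plug->E
Char 5 ('F'): step: R->4, L=6; F->plug->E->R->A->L->D->refl->G->L'->B->R'->A->plug->A
Char 6 ('A'): step: R->5, L=6; A->plug->A->R->C->L->E->refl->C->L'->E->R'->E->plug->F
Char 7 ('B'): step: R->6, L=6; B->plug->C->R->G->L->B->refl->H->L'->H->R'->G->plug->G
Char 8 ('E'): step: R->7, L=6; E->plug->F->R->G->L->B->refl->H->L'->H->R'->H->plug->H
Char 9 ('E'): step: R->0, L->7 (L advanced); E->plug->F->R->H->L->C->refl->E->L'->C->R'->H->plug->H
Char 10 ('C'): step: R->1, L=7; C->plug->B->R->H->L->C->refl->E->L'->C->R'->C->plug->B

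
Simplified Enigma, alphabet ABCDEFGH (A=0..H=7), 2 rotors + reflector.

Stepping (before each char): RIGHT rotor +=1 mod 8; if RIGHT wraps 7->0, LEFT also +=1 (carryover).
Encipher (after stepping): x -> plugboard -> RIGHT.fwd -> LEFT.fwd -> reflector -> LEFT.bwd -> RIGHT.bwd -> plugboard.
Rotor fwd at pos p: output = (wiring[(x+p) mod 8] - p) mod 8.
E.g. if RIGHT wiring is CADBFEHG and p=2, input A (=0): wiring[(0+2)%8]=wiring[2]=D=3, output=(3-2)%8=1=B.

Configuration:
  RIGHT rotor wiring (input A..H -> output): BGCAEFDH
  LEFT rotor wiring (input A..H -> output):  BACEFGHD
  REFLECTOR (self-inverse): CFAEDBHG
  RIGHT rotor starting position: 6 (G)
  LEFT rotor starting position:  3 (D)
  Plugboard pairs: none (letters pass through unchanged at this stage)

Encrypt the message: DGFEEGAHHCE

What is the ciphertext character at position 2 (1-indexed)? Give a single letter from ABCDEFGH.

Char 1 ('D'): step: R->7, L=3; D->plug->D->R->D->L->E->refl->D->L'->C->R'->B->plug->B
Char 2 ('G'): step: R->0, L->4 (L advanced); G->plug->G->R->D->L->H->refl->G->L'->G->R'->B->plug->B

B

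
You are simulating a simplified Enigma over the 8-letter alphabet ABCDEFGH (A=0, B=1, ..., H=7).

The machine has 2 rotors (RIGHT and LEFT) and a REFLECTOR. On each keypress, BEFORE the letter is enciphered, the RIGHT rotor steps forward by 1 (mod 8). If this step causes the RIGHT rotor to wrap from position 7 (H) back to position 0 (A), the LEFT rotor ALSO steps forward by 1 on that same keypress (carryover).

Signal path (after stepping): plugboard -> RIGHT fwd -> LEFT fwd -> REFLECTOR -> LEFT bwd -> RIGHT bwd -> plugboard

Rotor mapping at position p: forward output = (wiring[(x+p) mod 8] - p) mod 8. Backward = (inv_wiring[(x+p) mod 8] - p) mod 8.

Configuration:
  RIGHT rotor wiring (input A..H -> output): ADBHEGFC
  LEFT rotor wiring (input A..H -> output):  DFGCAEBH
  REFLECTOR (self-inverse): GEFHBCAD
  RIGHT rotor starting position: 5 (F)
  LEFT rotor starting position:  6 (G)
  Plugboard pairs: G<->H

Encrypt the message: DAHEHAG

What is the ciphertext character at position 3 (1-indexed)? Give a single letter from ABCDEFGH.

Char 1 ('D'): step: R->6, L=6; D->plug->D->R->F->L->E->refl->B->L'->B->R'->F->plug->F
Char 2 ('A'): step: R->7, L=6; A->plug->A->R->D->L->H->refl->D->L'->A->R'->E->plug->E
Char 3 ('H'): step: R->0, L->7 (L advanced); H->plug->G->R->F->L->B->refl->E->L'->B->R'->C->plug->C

C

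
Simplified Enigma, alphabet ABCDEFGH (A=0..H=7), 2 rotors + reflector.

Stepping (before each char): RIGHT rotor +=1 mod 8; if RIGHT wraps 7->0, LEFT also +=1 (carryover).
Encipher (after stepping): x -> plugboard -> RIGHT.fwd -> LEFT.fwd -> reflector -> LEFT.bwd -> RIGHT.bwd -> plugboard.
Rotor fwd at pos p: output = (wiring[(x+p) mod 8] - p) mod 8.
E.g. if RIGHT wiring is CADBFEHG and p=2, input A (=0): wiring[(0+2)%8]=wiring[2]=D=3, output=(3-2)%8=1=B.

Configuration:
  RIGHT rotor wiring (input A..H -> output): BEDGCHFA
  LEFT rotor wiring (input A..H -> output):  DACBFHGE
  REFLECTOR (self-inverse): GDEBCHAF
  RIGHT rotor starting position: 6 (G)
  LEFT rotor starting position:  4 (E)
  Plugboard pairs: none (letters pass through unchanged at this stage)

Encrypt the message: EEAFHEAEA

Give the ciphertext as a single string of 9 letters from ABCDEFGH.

Char 1 ('E'): step: R->7, L=4; E->plug->E->R->H->L->F->refl->H->L'->E->R'->D->plug->D
Char 2 ('E'): step: R->0, L->5 (L advanced); E->plug->E->R->C->L->H->refl->F->L'->F->R'->G->plug->G
Char 3 ('A'): step: R->1, L=5; A->plug->A->R->D->L->G->refl->A->L'->H->R'->G->plug->G
Char 4 ('F'): step: R->2, L=5; F->plug->F->R->G->L->E->refl->C->L'->A->R'->C->plug->C
Char 5 ('H'): step: R->3, L=5; H->plug->H->R->A->L->C->refl->E->L'->G->R'->F->plug->F
Char 6 ('E'): step: R->4, L=5; E->plug->E->R->F->L->F->refl->H->L'->C->R'->H->plug->H
Char 7 ('A'): step: R->5, L=5; A->plug->A->R->C->L->H->refl->F->L'->F->R'->H->plug->H
Char 8 ('E'): step: R->6, L=5; E->plug->E->R->F->L->F->refl->H->L'->C->R'->B->plug->B
Char 9 ('A'): step: R->7, L=5; A->plug->A->R->B->L->B->refl->D->L'->E->R'->D->plug->D

Answer: DGGCFHHBD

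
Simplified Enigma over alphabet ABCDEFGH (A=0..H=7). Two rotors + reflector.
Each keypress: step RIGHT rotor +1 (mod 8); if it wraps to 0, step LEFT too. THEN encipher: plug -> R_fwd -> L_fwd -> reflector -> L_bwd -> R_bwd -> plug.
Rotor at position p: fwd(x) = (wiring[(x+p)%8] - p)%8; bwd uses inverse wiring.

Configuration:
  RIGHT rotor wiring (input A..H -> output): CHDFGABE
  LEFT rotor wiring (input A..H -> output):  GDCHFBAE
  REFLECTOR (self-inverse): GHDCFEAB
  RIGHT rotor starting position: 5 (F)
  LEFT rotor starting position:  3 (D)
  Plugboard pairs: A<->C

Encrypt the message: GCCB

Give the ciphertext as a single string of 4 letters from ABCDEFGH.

Answer: CGGH

Derivation:
Char 1 ('G'): step: R->6, L=3; G->plug->G->R->A->L->E->refl->F->L'->D->R'->A->plug->C
Char 2 ('C'): step: R->7, L=3; C->plug->A->R->F->L->D->refl->C->L'->B->R'->G->plug->G
Char 3 ('C'): step: R->0, L->4 (L advanced); C->plug->A->R->C->L->E->refl->F->L'->B->R'->G->plug->G
Char 4 ('B'): step: R->1, L=4; B->plug->B->R->C->L->E->refl->F->L'->B->R'->H->plug->H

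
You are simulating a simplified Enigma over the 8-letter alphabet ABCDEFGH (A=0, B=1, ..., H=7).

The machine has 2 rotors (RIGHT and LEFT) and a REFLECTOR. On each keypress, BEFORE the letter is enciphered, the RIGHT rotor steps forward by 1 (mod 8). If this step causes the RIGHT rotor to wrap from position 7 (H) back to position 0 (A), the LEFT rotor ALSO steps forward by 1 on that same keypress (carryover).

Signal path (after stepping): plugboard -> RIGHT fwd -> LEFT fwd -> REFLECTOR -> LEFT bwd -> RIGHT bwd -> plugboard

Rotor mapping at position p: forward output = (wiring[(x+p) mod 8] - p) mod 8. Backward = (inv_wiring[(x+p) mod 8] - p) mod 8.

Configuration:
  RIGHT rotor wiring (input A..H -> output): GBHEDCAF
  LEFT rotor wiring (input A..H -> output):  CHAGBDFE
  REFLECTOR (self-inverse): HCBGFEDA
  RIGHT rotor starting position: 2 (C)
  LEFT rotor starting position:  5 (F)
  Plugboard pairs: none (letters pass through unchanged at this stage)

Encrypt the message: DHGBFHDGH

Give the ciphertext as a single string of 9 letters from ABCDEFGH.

Answer: BFBDAGFFF

Derivation:
Char 1 ('D'): step: R->3, L=5; D->plug->D->R->F->L->D->refl->G->L'->A->R'->B->plug->B
Char 2 ('H'): step: R->4, L=5; H->plug->H->R->A->L->G->refl->D->L'->F->R'->F->plug->F
Char 3 ('G'): step: R->5, L=5; G->plug->G->R->H->L->E->refl->F->L'->D->R'->B->plug->B
Char 4 ('B'): step: R->6, L=5; B->plug->B->R->H->L->E->refl->F->L'->D->R'->D->plug->D
Char 5 ('F'): step: R->7, L=5; F->plug->F->R->E->L->C->refl->B->L'->G->R'->A->plug->A
Char 6 ('H'): step: R->0, L->6 (L advanced); H->plug->H->R->F->L->A->refl->H->L'->A->R'->G->plug->G
Char 7 ('D'): step: R->1, L=6; D->plug->D->R->C->L->E->refl->F->L'->H->R'->F->plug->F
Char 8 ('G'): step: R->2, L=6; G->plug->G->R->E->L->C->refl->B->L'->D->R'->F->plug->F
Char 9 ('H'): step: R->3, L=6; H->plug->H->R->E->L->C->refl->B->L'->D->R'->F->plug->F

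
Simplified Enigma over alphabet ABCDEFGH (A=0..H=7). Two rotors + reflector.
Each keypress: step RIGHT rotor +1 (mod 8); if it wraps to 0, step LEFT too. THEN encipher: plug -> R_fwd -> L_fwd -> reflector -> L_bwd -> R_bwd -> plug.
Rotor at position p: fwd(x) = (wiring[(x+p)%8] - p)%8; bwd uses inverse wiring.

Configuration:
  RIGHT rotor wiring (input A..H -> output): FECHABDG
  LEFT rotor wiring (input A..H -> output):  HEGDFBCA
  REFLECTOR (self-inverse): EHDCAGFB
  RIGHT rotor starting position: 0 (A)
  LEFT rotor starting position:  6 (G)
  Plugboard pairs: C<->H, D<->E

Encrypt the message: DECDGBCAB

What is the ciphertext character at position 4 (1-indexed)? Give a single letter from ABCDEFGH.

Char 1 ('D'): step: R->1, L=6; D->plug->E->R->A->L->E->refl->A->L'->E->R'->H->plug->C
Char 2 ('E'): step: R->2, L=6; E->plug->D->R->H->L->D->refl->C->L'->B->R'->E->plug->D
Char 3 ('C'): step: R->3, L=6; C->plug->H->R->H->L->D->refl->C->L'->B->R'->G->plug->G
Char 4 ('D'): step: R->4, L=6; D->plug->E->R->B->L->C->refl->D->L'->H->R'->C->plug->H

H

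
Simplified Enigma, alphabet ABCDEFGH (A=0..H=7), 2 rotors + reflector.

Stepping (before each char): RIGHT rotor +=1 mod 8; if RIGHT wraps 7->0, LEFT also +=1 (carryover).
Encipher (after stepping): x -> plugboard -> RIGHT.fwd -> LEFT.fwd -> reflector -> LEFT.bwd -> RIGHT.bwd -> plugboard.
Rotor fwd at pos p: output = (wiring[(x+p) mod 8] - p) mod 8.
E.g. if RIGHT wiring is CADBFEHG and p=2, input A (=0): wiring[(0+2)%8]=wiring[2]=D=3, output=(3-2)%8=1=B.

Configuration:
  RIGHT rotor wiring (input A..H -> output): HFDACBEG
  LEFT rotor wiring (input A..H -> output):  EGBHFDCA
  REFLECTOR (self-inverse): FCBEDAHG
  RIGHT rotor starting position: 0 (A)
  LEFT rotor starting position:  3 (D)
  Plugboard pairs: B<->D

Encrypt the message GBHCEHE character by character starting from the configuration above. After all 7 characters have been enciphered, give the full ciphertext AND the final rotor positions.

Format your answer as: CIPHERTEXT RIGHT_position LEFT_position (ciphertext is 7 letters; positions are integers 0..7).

Char 1 ('G'): step: R->1, L=3; G->plug->G->R->F->L->B->refl->C->L'->B->R'->D->plug->B
Char 2 ('B'): step: R->2, L=3; B->plug->D->R->H->L->G->refl->H->L'->D->R'->H->plug->H
Char 3 ('H'): step: R->3, L=3; H->plug->H->R->A->L->E->refl->D->L'->G->R'->C->plug->C
Char 4 ('C'): step: R->4, L=3; C->plug->C->R->A->L->E->refl->D->L'->G->R'->A->plug->A
Char 5 ('E'): step: R->5, L=3; E->plug->E->R->A->L->E->refl->D->L'->G->R'->F->plug->F
Char 6 ('H'): step: R->6, L=3; H->plug->H->R->D->L->H->refl->G->L'->H->R'->D->plug->B
Char 7 ('E'): step: R->7, L=3; E->plug->E->R->B->L->C->refl->B->L'->F->R'->H->plug->H
Final: ciphertext=BHCAFBH, RIGHT=7, LEFT=3

Answer: BHCAFBH 7 3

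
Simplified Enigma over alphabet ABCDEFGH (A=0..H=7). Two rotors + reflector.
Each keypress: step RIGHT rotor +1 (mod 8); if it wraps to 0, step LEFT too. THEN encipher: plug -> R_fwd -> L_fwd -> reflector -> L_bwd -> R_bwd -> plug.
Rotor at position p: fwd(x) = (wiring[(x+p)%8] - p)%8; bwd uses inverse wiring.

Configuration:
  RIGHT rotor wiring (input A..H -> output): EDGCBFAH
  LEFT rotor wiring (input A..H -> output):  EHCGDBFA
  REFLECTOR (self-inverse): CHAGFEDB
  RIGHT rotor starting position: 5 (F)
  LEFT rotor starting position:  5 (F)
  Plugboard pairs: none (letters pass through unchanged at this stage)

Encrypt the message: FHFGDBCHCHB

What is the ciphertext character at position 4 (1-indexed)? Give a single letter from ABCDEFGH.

Char 1 ('F'): step: R->6, L=5; F->plug->F->R->E->L->C->refl->A->L'->B->R'->B->plug->B
Char 2 ('H'): step: R->7, L=5; H->plug->H->R->B->L->A->refl->C->L'->E->R'->C->plug->C
Char 3 ('F'): step: R->0, L->6 (L advanced); F->plug->F->R->F->L->A->refl->C->L'->B->R'->E->plug->E
Char 4 ('G'): step: R->1, L=6; G->plug->G->R->G->L->F->refl->E->L'->E->R'->E->plug->E

E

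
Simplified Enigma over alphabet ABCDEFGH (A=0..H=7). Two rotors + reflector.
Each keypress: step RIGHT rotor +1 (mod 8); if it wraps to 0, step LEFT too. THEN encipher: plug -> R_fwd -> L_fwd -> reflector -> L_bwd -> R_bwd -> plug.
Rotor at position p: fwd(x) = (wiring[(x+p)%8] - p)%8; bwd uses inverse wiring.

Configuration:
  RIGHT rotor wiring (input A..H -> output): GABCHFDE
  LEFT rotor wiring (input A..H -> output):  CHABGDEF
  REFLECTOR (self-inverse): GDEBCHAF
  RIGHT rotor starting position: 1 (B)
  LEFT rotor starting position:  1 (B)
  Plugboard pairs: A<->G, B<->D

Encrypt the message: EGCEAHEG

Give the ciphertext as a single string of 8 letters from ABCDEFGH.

Answer: BAABEACC

Derivation:
Char 1 ('E'): step: R->2, L=1; E->plug->E->R->B->L->H->refl->F->L'->D->R'->D->plug->B
Char 2 ('G'): step: R->3, L=1; G->plug->A->R->H->L->B->refl->D->L'->F->R'->G->plug->A
Char 3 ('C'): step: R->4, L=1; C->plug->C->R->H->L->B->refl->D->L'->F->R'->G->plug->A
Char 4 ('E'): step: R->5, L=1; E->plug->E->R->D->L->F->refl->H->L'->B->R'->D->plug->B
Char 5 ('A'): step: R->6, L=1; A->plug->G->R->B->L->H->refl->F->L'->D->R'->E->plug->E
Char 6 ('H'): step: R->7, L=1; H->plug->H->R->E->L->C->refl->E->L'->G->R'->G->plug->A
Char 7 ('E'): step: R->0, L->2 (L advanced); E->plug->E->R->H->L->F->refl->H->L'->B->R'->C->plug->C
Char 8 ('G'): step: R->1, L=2; G->plug->A->R->H->L->F->refl->H->L'->B->R'->C->plug->C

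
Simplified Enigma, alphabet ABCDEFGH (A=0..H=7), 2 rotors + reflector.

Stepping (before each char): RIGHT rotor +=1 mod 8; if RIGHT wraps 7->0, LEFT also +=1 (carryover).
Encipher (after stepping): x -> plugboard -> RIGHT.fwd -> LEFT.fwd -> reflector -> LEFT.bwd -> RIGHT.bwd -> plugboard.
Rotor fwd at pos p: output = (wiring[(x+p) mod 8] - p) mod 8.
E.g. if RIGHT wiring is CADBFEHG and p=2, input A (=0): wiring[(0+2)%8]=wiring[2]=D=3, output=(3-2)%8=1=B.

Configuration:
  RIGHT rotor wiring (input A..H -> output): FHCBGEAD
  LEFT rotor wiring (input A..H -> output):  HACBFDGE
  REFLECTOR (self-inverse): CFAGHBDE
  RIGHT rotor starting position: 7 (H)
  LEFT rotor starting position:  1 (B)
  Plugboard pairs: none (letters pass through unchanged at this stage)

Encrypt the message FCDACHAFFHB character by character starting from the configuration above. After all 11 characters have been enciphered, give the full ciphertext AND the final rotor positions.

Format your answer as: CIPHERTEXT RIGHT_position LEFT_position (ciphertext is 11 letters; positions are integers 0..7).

Char 1 ('F'): step: R->0, L->2 (L advanced); F->plug->F->R->E->L->E->refl->H->L'->B->R'->D->plug->D
Char 2 ('C'): step: R->1, L=2; C->plug->C->R->A->L->A->refl->C->L'->F->R'->D->plug->D
Char 3 ('D'): step: R->2, L=2; D->plug->D->R->C->L->D->refl->G->L'->H->R'->B->plug->B
Char 4 ('A'): step: R->3, L=2; A->plug->A->R->G->L->F->refl->B->L'->D->R'->B->plug->B
Char 5 ('C'): step: R->4, L=2; C->plug->C->R->E->L->E->refl->H->L'->B->R'->E->plug->E
Char 6 ('H'): step: R->5, L=2; H->plug->H->R->B->L->H->refl->E->L'->E->R'->G->plug->G
Char 7 ('A'): step: R->6, L=2; A->plug->A->R->C->L->D->refl->G->L'->H->R'->C->plug->C
Char 8 ('F'): step: R->7, L=2; F->plug->F->R->H->L->G->refl->D->L'->C->R'->E->plug->E
Char 9 ('F'): step: R->0, L->3 (L advanced); F->plug->F->R->E->L->B->refl->F->L'->G->R'->E->plug->E
Char 10 ('H'): step: R->1, L=3; H->plug->H->R->E->L->B->refl->F->L'->G->R'->A->plug->A
Char 11 ('B'): step: R->2, L=3; B->plug->B->R->H->L->H->refl->E->L'->F->R'->H->plug->H
Final: ciphertext=DDBBEGCEEAH, RIGHT=2, LEFT=3

Answer: DDBBEGCEEAH 2 3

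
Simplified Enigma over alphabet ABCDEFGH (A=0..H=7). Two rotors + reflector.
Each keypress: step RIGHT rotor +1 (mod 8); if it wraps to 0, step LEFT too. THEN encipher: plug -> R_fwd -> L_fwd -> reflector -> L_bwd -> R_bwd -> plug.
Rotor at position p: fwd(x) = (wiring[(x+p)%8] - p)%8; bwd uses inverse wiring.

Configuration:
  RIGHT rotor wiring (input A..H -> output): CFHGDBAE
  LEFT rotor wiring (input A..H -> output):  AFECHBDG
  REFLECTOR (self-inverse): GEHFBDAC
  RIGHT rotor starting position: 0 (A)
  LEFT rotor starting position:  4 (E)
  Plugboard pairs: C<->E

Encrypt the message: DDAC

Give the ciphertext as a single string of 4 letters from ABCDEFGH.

Answer: GCGA

Derivation:
Char 1 ('D'): step: R->1, L=4; D->plug->D->R->C->L->H->refl->C->L'->D->R'->G->plug->G
Char 2 ('D'): step: R->2, L=4; D->plug->D->R->H->L->G->refl->A->L'->G->R'->E->plug->C
Char 3 ('A'): step: R->3, L=4; A->plug->A->R->D->L->C->refl->H->L'->C->R'->G->plug->G
Char 4 ('C'): step: R->4, L=4; C->plug->E->R->G->L->A->refl->G->L'->H->R'->A->plug->A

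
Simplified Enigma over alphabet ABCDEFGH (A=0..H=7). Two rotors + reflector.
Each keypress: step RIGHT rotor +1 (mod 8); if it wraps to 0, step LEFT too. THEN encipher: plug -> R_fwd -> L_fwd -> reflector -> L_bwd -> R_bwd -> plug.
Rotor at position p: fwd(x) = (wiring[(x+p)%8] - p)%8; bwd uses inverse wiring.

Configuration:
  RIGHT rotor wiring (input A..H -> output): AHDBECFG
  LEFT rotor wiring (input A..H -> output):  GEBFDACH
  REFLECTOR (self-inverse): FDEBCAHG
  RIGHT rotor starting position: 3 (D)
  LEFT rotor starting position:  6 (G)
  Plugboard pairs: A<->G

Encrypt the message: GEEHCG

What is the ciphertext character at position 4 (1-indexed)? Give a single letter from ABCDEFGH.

Char 1 ('G'): step: R->4, L=6; G->plug->A->R->A->L->E->refl->C->L'->H->R'->G->plug->A
Char 2 ('E'): step: R->5, L=6; E->plug->E->R->C->L->A->refl->F->L'->G->R'->F->plug->F
Char 3 ('E'): step: R->6, L=6; E->plug->E->R->F->L->H->refl->G->L'->D->R'->F->plug->F
Char 4 ('H'): step: R->7, L=6; H->plug->H->R->G->L->F->refl->A->L'->C->R'->E->plug->E

E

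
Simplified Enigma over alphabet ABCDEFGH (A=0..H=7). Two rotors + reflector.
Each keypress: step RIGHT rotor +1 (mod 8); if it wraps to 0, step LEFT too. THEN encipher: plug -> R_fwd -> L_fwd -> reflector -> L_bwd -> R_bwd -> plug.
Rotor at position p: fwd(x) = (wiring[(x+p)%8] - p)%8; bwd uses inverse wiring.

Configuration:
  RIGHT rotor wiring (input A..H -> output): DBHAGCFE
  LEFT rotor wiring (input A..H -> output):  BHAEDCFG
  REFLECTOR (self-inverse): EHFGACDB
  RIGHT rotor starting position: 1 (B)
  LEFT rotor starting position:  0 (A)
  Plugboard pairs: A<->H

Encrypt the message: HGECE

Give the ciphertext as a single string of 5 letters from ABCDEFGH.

Char 1 ('H'): step: R->2, L=0; H->plug->A->R->F->L->C->refl->F->L'->G->R'->B->plug->B
Char 2 ('G'): step: R->3, L=0; G->plug->G->R->G->L->F->refl->C->L'->F->R'->A->plug->H
Char 3 ('E'): step: R->4, L=0; E->plug->E->R->H->L->G->refl->D->L'->E->R'->H->plug->A
Char 4 ('C'): step: R->5, L=0; C->plug->C->R->H->L->G->refl->D->L'->E->R'->E->plug->E
Char 5 ('E'): step: R->6, L=0; E->plug->E->R->B->L->H->refl->B->L'->A->R'->G->plug->G

Answer: BHAEG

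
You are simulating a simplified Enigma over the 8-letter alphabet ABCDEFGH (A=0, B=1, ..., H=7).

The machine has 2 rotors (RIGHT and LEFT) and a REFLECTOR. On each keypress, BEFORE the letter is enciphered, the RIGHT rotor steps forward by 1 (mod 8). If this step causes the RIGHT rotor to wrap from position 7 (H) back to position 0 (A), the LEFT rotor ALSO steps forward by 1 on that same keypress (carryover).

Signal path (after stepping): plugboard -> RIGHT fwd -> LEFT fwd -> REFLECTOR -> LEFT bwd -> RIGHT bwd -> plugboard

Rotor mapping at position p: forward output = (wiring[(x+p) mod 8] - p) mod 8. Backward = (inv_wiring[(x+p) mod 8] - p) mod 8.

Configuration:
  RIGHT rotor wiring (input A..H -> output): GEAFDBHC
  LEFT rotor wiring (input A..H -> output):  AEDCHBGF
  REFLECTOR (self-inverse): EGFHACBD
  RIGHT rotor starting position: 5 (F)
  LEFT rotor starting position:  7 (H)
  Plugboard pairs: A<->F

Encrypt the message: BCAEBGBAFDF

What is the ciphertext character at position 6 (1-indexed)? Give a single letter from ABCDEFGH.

Char 1 ('B'): step: R->6, L=7; B->plug->B->R->E->L->D->refl->H->L'->H->R'->F->plug->A
Char 2 ('C'): step: R->7, L=7; C->plug->C->R->F->L->A->refl->E->L'->D->R'->A->plug->F
Char 3 ('A'): step: R->0, L->0 (L advanced); A->plug->F->R->B->L->E->refl->A->L'->A->R'->C->plug->C
Char 4 ('E'): step: R->1, L=0; E->plug->E->R->A->L->A->refl->E->L'->B->R'->G->plug->G
Char 5 ('B'): step: R->2, L=0; B->plug->B->R->D->L->C->refl->F->L'->H->R'->D->plug->D
Char 6 ('G'): step: R->3, L=0; G->plug->G->R->B->L->E->refl->A->L'->A->R'->B->plug->B

B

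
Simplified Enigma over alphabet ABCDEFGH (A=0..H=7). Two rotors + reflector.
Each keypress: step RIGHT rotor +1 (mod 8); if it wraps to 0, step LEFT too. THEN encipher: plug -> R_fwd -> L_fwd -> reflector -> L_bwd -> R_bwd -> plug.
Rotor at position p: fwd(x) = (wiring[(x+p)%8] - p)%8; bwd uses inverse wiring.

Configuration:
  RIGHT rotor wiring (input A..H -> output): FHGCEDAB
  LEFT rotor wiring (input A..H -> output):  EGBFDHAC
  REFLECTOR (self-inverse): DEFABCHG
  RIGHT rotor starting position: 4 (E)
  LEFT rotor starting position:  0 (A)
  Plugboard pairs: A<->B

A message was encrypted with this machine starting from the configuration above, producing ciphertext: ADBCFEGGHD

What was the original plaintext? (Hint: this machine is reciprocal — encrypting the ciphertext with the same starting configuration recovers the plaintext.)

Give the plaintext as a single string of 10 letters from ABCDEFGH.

Char 1 ('A'): step: R->5, L=0; A->plug->B->R->D->L->F->refl->C->L'->H->R'->H->plug->H
Char 2 ('D'): step: R->6, L=0; D->plug->D->R->B->L->G->refl->H->L'->F->R'->H->plug->H
Char 3 ('B'): step: R->7, L=0; B->plug->A->R->C->L->B->refl->E->L'->A->R'->C->plug->C
Char 4 ('C'): step: R->0, L->1 (L advanced); C->plug->C->R->G->L->B->refl->E->L'->C->R'->D->plug->D
Char 5 ('F'): step: R->1, L=1; F->plug->F->R->H->L->D->refl->A->L'->B->R'->C->plug->C
Char 6 ('E'): step: R->2, L=1; E->plug->E->R->G->L->B->refl->E->L'->C->R'->C->plug->C
Char 7 ('G'): step: R->3, L=1; G->plug->G->R->E->L->G->refl->H->L'->F->R'->D->plug->D
Char 8 ('G'): step: R->4, L=1; G->plug->G->R->C->L->E->refl->B->L'->G->R'->H->plug->H
Char 9 ('H'): step: R->5, L=1; H->plug->H->R->H->L->D->refl->A->L'->B->R'->F->plug->F
Char 10 ('D'): step: R->6, L=1; D->plug->D->R->B->L->A->refl->D->L'->H->R'->C->plug->C

Answer: HHCDCCDHFC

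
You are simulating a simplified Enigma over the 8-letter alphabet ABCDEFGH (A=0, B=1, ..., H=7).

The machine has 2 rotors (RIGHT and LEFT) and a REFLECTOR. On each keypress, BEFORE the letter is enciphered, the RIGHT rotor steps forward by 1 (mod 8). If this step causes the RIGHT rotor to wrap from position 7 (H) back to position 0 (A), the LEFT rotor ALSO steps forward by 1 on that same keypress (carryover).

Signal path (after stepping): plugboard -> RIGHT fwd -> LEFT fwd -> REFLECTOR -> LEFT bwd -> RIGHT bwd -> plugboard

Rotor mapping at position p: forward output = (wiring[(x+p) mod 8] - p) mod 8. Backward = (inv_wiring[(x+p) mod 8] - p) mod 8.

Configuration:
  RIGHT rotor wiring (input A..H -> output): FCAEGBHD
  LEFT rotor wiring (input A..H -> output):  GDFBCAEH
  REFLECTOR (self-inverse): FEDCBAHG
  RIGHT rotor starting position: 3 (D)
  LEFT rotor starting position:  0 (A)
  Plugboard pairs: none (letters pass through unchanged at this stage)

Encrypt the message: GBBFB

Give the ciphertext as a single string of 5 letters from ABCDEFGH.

Char 1 ('G'): step: R->4, L=0; G->plug->G->R->E->L->C->refl->D->L'->B->R'->E->plug->E
Char 2 ('B'): step: R->5, L=0; B->plug->B->R->C->L->F->refl->A->L'->F->R'->E->plug->E
Char 3 ('B'): step: R->6, L=0; B->plug->B->R->F->L->A->refl->F->L'->C->R'->E->plug->E
Char 4 ('F'): step: R->7, L=0; F->plug->F->R->H->L->H->refl->G->L'->A->R'->H->plug->H
Char 5 ('B'): step: R->0, L->1 (L advanced); B->plug->B->R->C->L->A->refl->F->L'->H->R'->G->plug->G

Answer: EEEHG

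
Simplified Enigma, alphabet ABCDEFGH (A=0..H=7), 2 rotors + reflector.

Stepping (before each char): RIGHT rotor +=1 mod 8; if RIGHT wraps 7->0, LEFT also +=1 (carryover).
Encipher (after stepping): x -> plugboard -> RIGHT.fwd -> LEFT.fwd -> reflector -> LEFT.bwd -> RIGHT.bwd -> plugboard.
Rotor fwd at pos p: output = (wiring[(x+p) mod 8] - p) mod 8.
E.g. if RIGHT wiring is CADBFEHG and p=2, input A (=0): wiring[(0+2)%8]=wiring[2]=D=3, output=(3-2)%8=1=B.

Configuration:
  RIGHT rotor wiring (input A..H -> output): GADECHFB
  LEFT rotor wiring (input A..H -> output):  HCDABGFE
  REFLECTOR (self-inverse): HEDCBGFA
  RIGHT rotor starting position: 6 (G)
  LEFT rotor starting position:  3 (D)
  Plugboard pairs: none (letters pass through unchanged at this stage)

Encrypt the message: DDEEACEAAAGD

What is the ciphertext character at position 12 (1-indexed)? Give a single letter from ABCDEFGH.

Char 1 ('D'): step: R->7, L=3; D->plug->D->R->E->L->B->refl->E->L'->F->R'->E->plug->E
Char 2 ('D'): step: R->0, L->4 (L advanced); D->plug->D->R->E->L->D->refl->C->L'->B->R'->H->plug->H
Char 3 ('E'): step: R->1, L=4; E->plug->E->R->G->L->H->refl->A->L'->D->R'->C->plug->C
Char 4 ('E'): step: R->2, L=4; E->plug->E->R->D->L->A->refl->H->L'->G->R'->H->plug->H
Char 5 ('A'): step: R->3, L=4; A->plug->A->R->B->L->C->refl->D->L'->E->R'->C->plug->C
Char 6 ('C'): step: R->4, L=4; C->plug->C->R->B->L->C->refl->D->L'->E->R'->F->plug->F
Char 7 ('E'): step: R->5, L=4; E->plug->E->R->D->L->A->refl->H->L'->G->R'->F->plug->F
Char 8 ('A'): step: R->6, L=4; A->plug->A->R->H->L->E->refl->B->L'->C->R'->D->plug->D
Char 9 ('A'): step: R->7, L=4; A->plug->A->R->C->L->B->refl->E->L'->H->R'->B->plug->B
Char 10 ('A'): step: R->0, L->5 (L advanced); A->plug->A->R->G->L->D->refl->C->L'->D->R'->C->plug->C
Char 11 ('G'): step: R->1, L=5; G->plug->G->R->A->L->B->refl->E->L'->H->R'->A->plug->A
Char 12 ('D'): step: R->2, L=5; D->plug->D->R->F->L->G->refl->F->L'->E->R'->G->plug->G

G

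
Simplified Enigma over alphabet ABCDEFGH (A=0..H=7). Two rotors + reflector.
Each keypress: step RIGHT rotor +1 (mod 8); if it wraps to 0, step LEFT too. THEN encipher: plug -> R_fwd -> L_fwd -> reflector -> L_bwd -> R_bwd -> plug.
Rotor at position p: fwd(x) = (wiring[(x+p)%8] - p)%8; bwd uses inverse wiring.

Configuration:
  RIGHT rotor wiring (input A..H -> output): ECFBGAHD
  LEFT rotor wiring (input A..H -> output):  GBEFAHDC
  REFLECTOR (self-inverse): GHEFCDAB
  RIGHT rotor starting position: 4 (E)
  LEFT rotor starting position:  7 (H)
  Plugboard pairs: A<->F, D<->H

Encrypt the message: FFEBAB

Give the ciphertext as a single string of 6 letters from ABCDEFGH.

Char 1 ('F'): step: R->5, L=7; F->plug->A->R->D->L->F->refl->D->L'->A->R'->F->plug->A
Char 2 ('F'): step: R->6, L=7; F->plug->A->R->B->L->H->refl->B->L'->F->R'->B->plug->B
Char 3 ('E'): step: R->7, L=7; E->plug->E->R->C->L->C->refl->E->L'->H->R'->F->plug->A
Char 4 ('B'): step: R->0, L->0 (L advanced); B->plug->B->R->C->L->E->refl->C->L'->H->R'->G->plug->G
Char 5 ('A'): step: R->1, L=0; A->plug->F->R->G->L->D->refl->F->L'->D->R'->H->plug->D
Char 6 ('B'): step: R->2, L=0; B->plug->B->R->H->L->C->refl->E->L'->C->R'->G->plug->G

Answer: ABAGDG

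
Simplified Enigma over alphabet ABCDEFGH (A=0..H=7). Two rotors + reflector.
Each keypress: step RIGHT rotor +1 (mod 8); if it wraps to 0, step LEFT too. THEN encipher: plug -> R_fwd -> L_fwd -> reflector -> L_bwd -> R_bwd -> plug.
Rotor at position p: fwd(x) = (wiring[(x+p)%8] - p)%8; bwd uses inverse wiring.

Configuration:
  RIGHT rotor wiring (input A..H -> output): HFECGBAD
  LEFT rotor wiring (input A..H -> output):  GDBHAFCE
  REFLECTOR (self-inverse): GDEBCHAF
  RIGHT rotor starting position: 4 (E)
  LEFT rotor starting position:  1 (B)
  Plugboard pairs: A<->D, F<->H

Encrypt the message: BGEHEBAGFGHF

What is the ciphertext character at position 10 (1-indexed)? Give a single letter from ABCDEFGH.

Char 1 ('B'): step: R->5, L=1; B->plug->B->R->D->L->H->refl->F->L'->H->R'->F->plug->H
Char 2 ('G'): step: R->6, L=1; G->plug->G->R->A->L->C->refl->E->L'->E->R'->F->plug->H
Char 3 ('E'): step: R->7, L=1; E->plug->E->R->D->L->H->refl->F->L'->H->R'->F->plug->H
Char 4 ('H'): step: R->0, L->2 (L advanced); H->plug->F->R->B->L->F->refl->H->L'->A->R'->G->plug->G
Char 5 ('E'): step: R->1, L=2; E->plug->E->R->A->L->H->refl->F->L'->B->R'->C->plug->C
Char 6 ('B'): step: R->2, L=2; B->plug->B->R->A->L->H->refl->F->L'->B->R'->F->plug->H
Char 7 ('A'): step: R->3, L=2; A->plug->D->R->F->L->C->refl->E->L'->G->R'->C->plug->C
Char 8 ('G'): step: R->4, L=2; G->plug->G->R->A->L->H->refl->F->L'->B->R'->F->plug->H
Char 9 ('F'): step: R->5, L=2; F->plug->H->R->B->L->F->refl->H->L'->A->R'->E->plug->E
Char 10 ('G'): step: R->6, L=2; G->plug->G->R->A->L->H->refl->F->L'->B->R'->C->plug->C

C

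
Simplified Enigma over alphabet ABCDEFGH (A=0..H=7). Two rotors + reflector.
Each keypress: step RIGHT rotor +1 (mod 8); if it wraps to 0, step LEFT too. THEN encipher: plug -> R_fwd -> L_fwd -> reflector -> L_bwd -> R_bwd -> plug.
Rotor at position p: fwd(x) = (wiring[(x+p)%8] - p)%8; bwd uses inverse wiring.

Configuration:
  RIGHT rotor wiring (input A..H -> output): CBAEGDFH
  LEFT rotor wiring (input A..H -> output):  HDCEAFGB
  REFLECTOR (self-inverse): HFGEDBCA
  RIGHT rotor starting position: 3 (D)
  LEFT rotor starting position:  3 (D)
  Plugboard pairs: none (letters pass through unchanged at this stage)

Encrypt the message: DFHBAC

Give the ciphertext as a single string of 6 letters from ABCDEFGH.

Answer: FDDEEH

Derivation:
Char 1 ('D'): step: R->4, L=3; D->plug->D->R->D->L->D->refl->E->L'->F->R'->F->plug->F
Char 2 ('F'): step: R->5, L=3; F->plug->F->R->D->L->D->refl->E->L'->F->R'->D->plug->D
Char 3 ('H'): step: R->6, L=3; H->plug->H->R->F->L->E->refl->D->L'->D->R'->D->plug->D
Char 4 ('B'): step: R->7, L=3; B->plug->B->R->D->L->D->refl->E->L'->F->R'->E->plug->E
Char 5 ('A'): step: R->0, L->4 (L advanced); A->plug->A->R->C->L->C->refl->G->L'->G->R'->E->plug->E
Char 6 ('C'): step: R->1, L=4; C->plug->C->R->D->L->F->refl->B->L'->B->R'->H->plug->H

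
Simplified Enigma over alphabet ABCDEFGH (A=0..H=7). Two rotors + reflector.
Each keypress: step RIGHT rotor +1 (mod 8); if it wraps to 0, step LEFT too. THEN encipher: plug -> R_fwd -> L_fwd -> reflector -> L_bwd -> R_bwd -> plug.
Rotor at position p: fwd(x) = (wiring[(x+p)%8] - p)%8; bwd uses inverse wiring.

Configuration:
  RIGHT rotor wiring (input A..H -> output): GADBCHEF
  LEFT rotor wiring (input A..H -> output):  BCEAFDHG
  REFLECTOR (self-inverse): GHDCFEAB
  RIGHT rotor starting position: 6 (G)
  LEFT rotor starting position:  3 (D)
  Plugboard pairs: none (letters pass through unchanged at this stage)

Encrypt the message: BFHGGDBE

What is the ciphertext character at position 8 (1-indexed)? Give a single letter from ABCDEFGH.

Char 1 ('B'): step: R->7, L=3; B->plug->B->R->H->L->B->refl->H->L'->G->R'->A->plug->A
Char 2 ('F'): step: R->0, L->4 (L advanced); F->plug->F->R->H->L->E->refl->F->L'->E->R'->G->plug->G
Char 3 ('H'): step: R->1, L=4; H->plug->H->R->F->L->G->refl->A->L'->G->R'->E->plug->E
Char 4 ('G'): step: R->2, L=4; G->plug->G->R->E->L->F->refl->E->L'->H->R'->B->plug->B
Char 5 ('G'): step: R->3, L=4; G->plug->G->R->F->L->G->refl->A->L'->G->R'->A->plug->A
Char 6 ('D'): step: R->4, L=4; D->plug->D->R->B->L->H->refl->B->L'->A->R'->C->plug->C
Char 7 ('B'): step: R->5, L=4; B->plug->B->R->H->L->E->refl->F->L'->E->R'->G->plug->G
Char 8 ('E'): step: R->6, L=4; E->plug->E->R->F->L->G->refl->A->L'->G->R'->A->plug->A

A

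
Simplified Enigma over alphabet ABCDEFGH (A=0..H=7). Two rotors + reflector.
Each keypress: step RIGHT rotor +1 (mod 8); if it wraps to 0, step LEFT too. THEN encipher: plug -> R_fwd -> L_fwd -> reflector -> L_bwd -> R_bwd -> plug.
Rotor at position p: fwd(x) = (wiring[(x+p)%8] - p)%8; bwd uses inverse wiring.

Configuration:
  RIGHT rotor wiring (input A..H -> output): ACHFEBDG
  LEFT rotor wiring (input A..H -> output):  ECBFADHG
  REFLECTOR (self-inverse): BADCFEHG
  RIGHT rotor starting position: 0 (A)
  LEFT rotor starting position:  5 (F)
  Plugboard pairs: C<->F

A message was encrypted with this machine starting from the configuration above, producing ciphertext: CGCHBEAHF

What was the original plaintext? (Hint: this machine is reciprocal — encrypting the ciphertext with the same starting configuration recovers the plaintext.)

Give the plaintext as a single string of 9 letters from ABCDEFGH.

Char 1 ('C'): step: R->1, L=5; C->plug->F->R->C->L->B->refl->A->L'->G->R'->B->plug->B
Char 2 ('G'): step: R->2, L=5; G->plug->G->R->G->L->A->refl->B->L'->C->R'->C->plug->F
Char 3 ('C'): step: R->3, L=5; C->plug->F->R->F->L->E->refl->F->L'->E->R'->H->plug->H
Char 4 ('H'): step: R->4, L=5; H->plug->H->R->B->L->C->refl->D->L'->H->R'->C->plug->F
Char 5 ('B'): step: R->5, L=5; B->plug->B->R->G->L->A->refl->B->L'->C->R'->F->plug->C
Char 6 ('E'): step: R->6, L=5; E->plug->E->R->B->L->C->refl->D->L'->H->R'->F->plug->C
Char 7 ('A'): step: R->7, L=5; A->plug->A->R->H->L->D->refl->C->L'->B->R'->B->plug->B
Char 8 ('H'): step: R->0, L->6 (L advanced); H->plug->H->R->G->L->C->refl->D->L'->E->R'->E->plug->E
Char 9 ('F'): step: R->1, L=6; F->plug->C->R->E->L->D->refl->C->L'->G->R'->B->plug->B

Answer: BFHFCCBEB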